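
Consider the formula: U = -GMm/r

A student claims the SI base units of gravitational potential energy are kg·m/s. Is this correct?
Units of each symbol in U = -GMm/r:
  G (gravitational constant): m³/(kg·s²)
  M (mass): kg
  m (mass): kg
  r (distance): m  → in the denominator, contributes 1/m
  The minus sign does not affect the units.

Multiplying the contributions: [m³/(kg·s²)] · [kg] · [kg] · [1/m]
Adding exponents of each base unit: kg: 1, m: 2, s: -2
SI base units of gravitational potential energy: kg·m²/s²

The claimed units kg·m/s (exponents kg: 1, m: 1, s: -1) do not match the derived units kg·m²/s² (exponents kg: 1, m: 2, s: -2), so the claim is incorrect.

Answer: No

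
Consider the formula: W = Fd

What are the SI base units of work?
Units of each symbol in W = Fd:
  F (force): kg·m/s²
  d (displacement): m

Multiplying the contributions: [kg·m/s²] · [m]
Adding exponents of each base unit: kg: 1, m: 2, s: -2
SI base units of work: kg·m²/s²

Answer: kg·m²/s²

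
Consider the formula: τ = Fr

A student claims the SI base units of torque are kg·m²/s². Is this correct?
Units of each symbol in τ = Fr:
  F (force): kg·m/s²
  r (lever arm): m

Multiplying the contributions: [kg·m/s²] · [m]
Adding exponents of each base unit: kg: 1, m: 2, s: -2
SI base units of torque: kg·m²/s²

The claimed units kg·m²/s² match the derived units, so the claim is correct.

Answer: Yes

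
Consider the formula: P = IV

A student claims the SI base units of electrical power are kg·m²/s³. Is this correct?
Units of each symbol in P = IV:
  I (current): A
  V (voltage, in volts): kg·m²/(s³·A)

Multiplying the contributions: [A] · [kg·m²/(s³·A)]
Adding exponents of each base unit: kg: 1, m: 2, s: -3
SI base units of electrical power: kg·m²/s³

The claimed units kg·m²/s³ match the derived units, so the claim is correct.

Answer: Yes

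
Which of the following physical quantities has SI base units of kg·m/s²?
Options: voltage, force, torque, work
Checking the SI base units of each option:
  voltage (V = IR): kg·m²/(s³·A)  ✗
  force (F = ma): kg·m/s²  ✓ matches
  torque (τ = Fr): kg·m²/s²  ✗
  work (W = Fd): kg·m²/s²  ✗

Only force has units kg·m/s².

Answer: force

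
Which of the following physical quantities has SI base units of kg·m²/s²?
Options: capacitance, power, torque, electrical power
Checking the SI base units of each option:
  capacitance (C = Q/V): s⁴·A²/(kg·m²)  ✗
  power (P = W/t): kg·m²/s³  ✗
  torque (τ = Fr): kg·m²/s²  ✓ matches
  electrical power (P = IV): kg·m²/s³  ✗

Only torque has units kg·m²/s².

Answer: torque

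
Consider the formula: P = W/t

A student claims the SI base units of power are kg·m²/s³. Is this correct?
Units of each symbol in P = W/t:
  W (work): kg·m²/s²
  t (time): s  → in the denominator, contributes 1/s

Multiplying the contributions: [kg·m²/s²] · [1/s]
Adding exponents of each base unit: kg: 1, m: 2, s: -3
SI base units of power: kg·m²/s³

The claimed units kg·m²/s³ match the derived units, so the claim is correct.

Answer: Yes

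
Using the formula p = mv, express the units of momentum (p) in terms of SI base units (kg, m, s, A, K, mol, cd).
Units of each symbol in p = mv:
  m (mass): kg
  v (velocity): m/s

Multiplying the contributions: [kg] · [m/s]
Adding exponents of each base unit: kg: 1, m: 1, s: -1
SI base units of momentum: kg·m/s

Answer: kg·m/s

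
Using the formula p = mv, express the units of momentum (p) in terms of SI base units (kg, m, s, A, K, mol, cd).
Units of each symbol in p = mv:
  m (mass): kg
  v (velocity): m/s

Multiplying the contributions: [kg] · [m/s]
Adding exponents of each base unit: kg: 1, m: 1, s: -1
SI base units of momentum: kg·m/s

Answer: kg·m/s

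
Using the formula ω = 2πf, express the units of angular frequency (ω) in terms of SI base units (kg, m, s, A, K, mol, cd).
Units of each symbol in ω = 2πf:
  f (frequency): 1/s
  The factor 2π is dimensionless.

Multiplying the contributions: [1/s]
Adding exponents of each base unit: s: -1
SI base units of angular frequency: 1/s

Answer: 1/s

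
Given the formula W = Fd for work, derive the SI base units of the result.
Units of each symbol in W = Fd:
  F (force): kg·m/s²
  d (displacement): m

Multiplying the contributions: [kg·m/s²] · [m]
Adding exponents of each base unit: kg: 1, m: 2, s: -2
SI base units of work: kg·m²/s²

Answer: kg·m²/s²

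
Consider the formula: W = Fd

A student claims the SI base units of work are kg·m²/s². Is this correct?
Units of each symbol in W = Fd:
  F (force): kg·m/s²
  d (displacement): m

Multiplying the contributions: [kg·m/s²] · [m]
Adding exponents of each base unit: kg: 1, m: 2, s: -2
SI base units of work: kg·m²/s²

The claimed units kg·m²/s² match the derived units, so the claim is correct.

Answer: Yes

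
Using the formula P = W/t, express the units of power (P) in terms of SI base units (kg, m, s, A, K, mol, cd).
Units of each symbol in P = W/t:
  W (work): kg·m²/s²
  t (time): s  → in the denominator, contributes 1/s

Multiplying the contributions: [kg·m²/s²] · [1/s]
Adding exponents of each base unit: kg: 1, m: 2, s: -3
SI base units of power: kg·m²/s³

Answer: kg·m²/s³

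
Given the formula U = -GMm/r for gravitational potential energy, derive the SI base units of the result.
Units of each symbol in U = -GMm/r:
  G (gravitational constant): m³/(kg·s²)
  M (mass): kg
  m (mass): kg
  r (distance): m  → in the denominator, contributes 1/m
  The minus sign does not affect the units.

Multiplying the contributions: [m³/(kg·s²)] · [kg] · [kg] · [1/m]
Adding exponents of each base unit: kg: 1, m: 2, s: -2
SI base units of gravitational potential energy: kg·m²/s²

Answer: kg·m²/s²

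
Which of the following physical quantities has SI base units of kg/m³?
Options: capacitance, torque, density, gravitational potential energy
Checking the SI base units of each option:
  capacitance (C = Q/V): s⁴·A²/(kg·m²)  ✗
  torque (τ = Fr): kg·m²/s²  ✗
  density (ρ = m/V): kg/m³  ✓ matches
  gravitational potential energy (U = -GMm/r): kg·m²/s²  ✗

Only density has units kg/m³.

Answer: density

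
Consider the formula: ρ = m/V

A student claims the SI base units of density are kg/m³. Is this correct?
Units of each symbol in ρ = m/V:
  m (mass): kg
  V (volume): m³  → in the denominator, contributes 1/m³

Multiplying the contributions: [kg] · [1/m³]
Adding exponents of each base unit: kg: 1, m: -3
SI base units of density: kg/m³

The claimed units kg/m³ match the derived units, so the claim is correct.

Answer: Yes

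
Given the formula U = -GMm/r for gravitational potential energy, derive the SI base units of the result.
Units of each symbol in U = -GMm/r:
  G (gravitational constant): m³/(kg·s²)
  M (mass): kg
  m (mass): kg
  r (distance): m  → in the denominator, contributes 1/m
  The minus sign does not affect the units.

Multiplying the contributions: [m³/(kg·s²)] · [kg] · [kg] · [1/m]
Adding exponents of each base unit: kg: 1, m: 2, s: -2
SI base units of gravitational potential energy: kg·m²/s²

Answer: kg·m²/s²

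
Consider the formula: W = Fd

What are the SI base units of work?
Units of each symbol in W = Fd:
  F (force): kg·m/s²
  d (displacement): m

Multiplying the contributions: [kg·m/s²] · [m]
Adding exponents of each base unit: kg: 1, m: 2, s: -2
SI base units of work: kg·m²/s²

Answer: kg·m²/s²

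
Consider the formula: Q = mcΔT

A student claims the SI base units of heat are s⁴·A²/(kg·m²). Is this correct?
Units of each symbol in Q = mcΔT:
  m (mass): kg
  c (specific heat capacity, in J/(kg·K)): m²/(s²·K)
  ΔT (temperature change): K

Multiplying the contributions: [kg] · [m²/(s²·K)] · [K]
Adding exponents of each base unit: kg: 1, m: 2, s: -2
SI base units of heat: kg·m²/s²

The claimed units s⁴·A²/(kg·m²) (exponents kg: -1, m: -2, s: 4, A: 2) do not match the derived units kg·m²/s² (exponents kg: 1, m: 2, s: -2), so the claim is incorrect.

Answer: No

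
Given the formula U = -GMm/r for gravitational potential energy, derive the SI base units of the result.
Units of each symbol in U = -GMm/r:
  G (gravitational constant): m³/(kg·s²)
  M (mass): kg
  m (mass): kg
  r (distance): m  → in the denominator, contributes 1/m
  The minus sign does not affect the units.

Multiplying the contributions: [m³/(kg·s²)] · [kg] · [kg] · [1/m]
Adding exponents of each base unit: kg: 1, m: 2, s: -2
SI base units of gravitational potential energy: kg·m²/s²

Answer: kg·m²/s²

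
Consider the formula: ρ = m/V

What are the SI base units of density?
Units of each symbol in ρ = m/V:
  m (mass): kg
  V (volume): m³  → in the denominator, contributes 1/m³

Multiplying the contributions: [kg] · [1/m³]
Adding exponents of each base unit: kg: 1, m: -3
SI base units of density: kg/m³

Answer: kg/m³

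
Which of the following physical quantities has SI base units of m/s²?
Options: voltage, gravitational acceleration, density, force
Checking the SI base units of each option:
  voltage (V = IR): kg·m²/(s³·A)  ✗
  gravitational acceleration (g = GM/r²): m/s²  ✓ matches
  density (ρ = m/V): kg/m³  ✗
  force (F = ma): kg·m/s²  ✗

Only gravitational acceleration has units m/s².

Answer: gravitational acceleration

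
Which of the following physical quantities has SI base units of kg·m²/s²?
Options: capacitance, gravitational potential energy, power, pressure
Checking the SI base units of each option:
  capacitance (C = Q/V): s⁴·A²/(kg·m²)  ✗
  gravitational potential energy (U = -GMm/r): kg·m²/s²  ✓ matches
  power (P = W/t): kg·m²/s³  ✗
  pressure (P = F/A): kg/(m·s²)  ✗

Only gravitational potential energy has units kg·m²/s².

Answer: gravitational potential energy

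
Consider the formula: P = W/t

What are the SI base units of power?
Units of each symbol in P = W/t:
  W (work): kg·m²/s²
  t (time): s  → in the denominator, contributes 1/s

Multiplying the contributions: [kg·m²/s²] · [1/s]
Adding exponents of each base unit: kg: 1, m: 2, s: -3
SI base units of power: kg·m²/s³

Answer: kg·m²/s³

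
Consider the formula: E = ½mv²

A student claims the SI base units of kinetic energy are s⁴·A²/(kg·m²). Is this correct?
Units of each symbol in E = ½mv²:
  m (mass): kg
  v (speed): m/s  → to the power 2, contributes m²/s²
  The factor ½ is dimensionless.

Multiplying the contributions: [kg] · [m²/s²]
Adding exponents of each base unit: kg: 1, m: 2, s: -2
SI base units of kinetic energy: kg·m²/s²

The claimed units s⁴·A²/(kg·m²) (exponents kg: -1, m: -2, s: 4, A: 2) do not match the derived units kg·m²/s² (exponents kg: 1, m: 2, s: -2), so the claim is incorrect.

Answer: No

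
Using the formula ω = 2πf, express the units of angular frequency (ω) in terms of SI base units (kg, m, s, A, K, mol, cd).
Units of each symbol in ω = 2πf:
  f (frequency): 1/s
  The factor 2π is dimensionless.

Multiplying the contributions: [1/s]
Adding exponents of each base unit: s: -1
SI base units of angular frequency: 1/s

Answer: 1/s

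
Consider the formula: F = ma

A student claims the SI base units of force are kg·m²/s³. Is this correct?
Units of each symbol in F = ma:
  m (mass): kg
  a (acceleration): m/s²

Multiplying the contributions: [kg] · [m/s²]
Adding exponents of each base unit: kg: 1, m: 1, s: -2
SI base units of force: kg·m/s²

The claimed units kg·m²/s³ (exponents kg: 1, m: 2, s: -3) do not match the derived units kg·m/s² (exponents kg: 1, m: 1, s: -2), so the claim is incorrect.

Answer: No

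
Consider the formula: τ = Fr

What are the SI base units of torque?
Units of each symbol in τ = Fr:
  F (force): kg·m/s²
  r (lever arm): m

Multiplying the contributions: [kg·m/s²] · [m]
Adding exponents of each base unit: kg: 1, m: 2, s: -2
SI base units of torque: kg·m²/s²

Answer: kg·m²/s²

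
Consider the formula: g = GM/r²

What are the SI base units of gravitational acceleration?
Units of each symbol in g = GM/r²:
  G (gravitational constant): m³/(kg·s²)
  M (mass): kg
  r (distance): m  → to the power 2 in the denominator, contributes 1/m²

Multiplying the contributions: [m³/(kg·s²)] · [kg] · [1/m²]
Adding exponents of each base unit: m: 1, s: -2
SI base units of gravitational acceleration: m/s²

Answer: m/s²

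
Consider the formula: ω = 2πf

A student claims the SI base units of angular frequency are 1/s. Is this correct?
Units of each symbol in ω = 2πf:
  f (frequency): 1/s
  The factor 2π is dimensionless.

Multiplying the contributions: [1/s]
Adding exponents of each base unit: s: -1
SI base units of angular frequency: 1/s

The claimed units 1/s match the derived units, so the claim is correct.

Answer: Yes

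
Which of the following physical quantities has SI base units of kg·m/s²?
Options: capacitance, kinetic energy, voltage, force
Checking the SI base units of each option:
  capacitance (C = Q/V): s⁴·A²/(kg·m²)  ✗
  kinetic energy (E = ½mv²): kg·m²/s²  ✗
  voltage (V = IR): kg·m²/(s³·A)  ✗
  force (F = ma): kg·m/s²  ✓ matches

Only force has units kg·m/s².

Answer: force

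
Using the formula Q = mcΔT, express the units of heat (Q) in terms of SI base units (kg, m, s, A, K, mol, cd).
Units of each symbol in Q = mcΔT:
  m (mass): kg
  c (specific heat capacity, in J/(kg·K)): m²/(s²·K)
  ΔT (temperature change): K

Multiplying the contributions: [kg] · [m²/(s²·K)] · [K]
Adding exponents of each base unit: kg: 1, m: 2, s: -2
SI base units of heat: kg·m²/s²

Answer: kg·m²/s²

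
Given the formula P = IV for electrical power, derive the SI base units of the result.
Units of each symbol in P = IV:
  I (current): A
  V (voltage, in volts): kg·m²/(s³·A)

Multiplying the contributions: [A] · [kg·m²/(s³·A)]
Adding exponents of each base unit: kg: 1, m: 2, s: -3
SI base units of electrical power: kg·m²/s³

Answer: kg·m²/s³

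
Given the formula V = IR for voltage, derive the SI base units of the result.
Units of each symbol in V = IR:
  I (current): A
  R (resistance, in ohms): kg·m²/(s³·A²)

Multiplying the contributions: [A] · [kg·m²/(s³·A²)]
Adding exponents of each base unit: kg: 1, m: 2, s: -3, A: -1
SI base units of voltage: kg·m²/(s³·A)

Answer: kg·m²/(s³·A)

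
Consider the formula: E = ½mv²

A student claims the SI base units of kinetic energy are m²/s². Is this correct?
Units of each symbol in E = ½mv²:
  m (mass): kg
  v (speed): m/s  → to the power 2, contributes m²/s²
  The factor ½ is dimensionless.

Multiplying the contributions: [kg] · [m²/s²]
Adding exponents of each base unit: kg: 1, m: 2, s: -2
SI base units of kinetic energy: kg·m²/s²

The claimed units m²/s² (exponents m: 2, s: -2) do not match the derived units kg·m²/s² (exponents kg: 1, m: 2, s: -2), so the claim is incorrect.

Answer: No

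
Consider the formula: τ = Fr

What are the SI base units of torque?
Units of each symbol in τ = Fr:
  F (force): kg·m/s²
  r (lever arm): m

Multiplying the contributions: [kg·m/s²] · [m]
Adding exponents of each base unit: kg: 1, m: 2, s: -2
SI base units of torque: kg·m²/s²

Answer: kg·m²/s²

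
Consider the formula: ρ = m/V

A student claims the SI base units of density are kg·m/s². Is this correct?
Units of each symbol in ρ = m/V:
  m (mass): kg
  V (volume): m³  → in the denominator, contributes 1/m³

Multiplying the contributions: [kg] · [1/m³]
Adding exponents of each base unit: kg: 1, m: -3
SI base units of density: kg/m³

The claimed units kg·m/s² (exponents kg: 1, m: 1, s: -2) do not match the derived units kg/m³ (exponents kg: 1, m: -3), so the claim is incorrect.

Answer: No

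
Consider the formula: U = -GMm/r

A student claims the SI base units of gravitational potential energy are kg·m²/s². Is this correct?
Units of each symbol in U = -GMm/r:
  G (gravitational constant): m³/(kg·s²)
  M (mass): kg
  m (mass): kg
  r (distance): m  → in the denominator, contributes 1/m
  The minus sign does not affect the units.

Multiplying the contributions: [m³/(kg·s²)] · [kg] · [kg] · [1/m]
Adding exponents of each base unit: kg: 1, m: 2, s: -2
SI base units of gravitational potential energy: kg·m²/s²

The claimed units kg·m²/s² match the derived units, so the claim is correct.

Answer: Yes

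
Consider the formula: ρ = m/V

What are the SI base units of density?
Units of each symbol in ρ = m/V:
  m (mass): kg
  V (volume): m³  → in the denominator, contributes 1/m³

Multiplying the contributions: [kg] · [1/m³]
Adding exponents of each base unit: kg: 1, m: -3
SI base units of density: kg/m³

Answer: kg/m³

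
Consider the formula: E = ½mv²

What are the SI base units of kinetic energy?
Units of each symbol in E = ½mv²:
  m (mass): kg
  v (speed): m/s  → to the power 2, contributes m²/s²
  The factor ½ is dimensionless.

Multiplying the contributions: [kg] · [m²/s²]
Adding exponents of each base unit: kg: 1, m: 2, s: -2
SI base units of kinetic energy: kg·m²/s²

Answer: kg·m²/s²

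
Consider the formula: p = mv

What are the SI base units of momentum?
Units of each symbol in p = mv:
  m (mass): kg
  v (velocity): m/s

Multiplying the contributions: [kg] · [m/s]
Adding exponents of each base unit: kg: 1, m: 1, s: -1
SI base units of momentum: kg·m/s

Answer: kg·m/s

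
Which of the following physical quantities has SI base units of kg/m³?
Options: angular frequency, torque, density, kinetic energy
Checking the SI base units of each option:
  angular frequency (ω = 2πf): 1/s  ✗
  torque (τ = Fr): kg·m²/s²  ✗
  density (ρ = m/V): kg/m³  ✓ matches
  kinetic energy (E = ½mv²): kg·m²/s²  ✗

Only density has units kg/m³.

Answer: density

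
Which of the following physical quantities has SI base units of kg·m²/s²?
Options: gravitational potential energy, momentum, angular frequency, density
Checking the SI base units of each option:
  gravitational potential energy (U = -GMm/r): kg·m²/s²  ✓ matches
  momentum (p = mv): kg·m/s  ✗
  angular frequency (ω = 2πf): 1/s  ✗
  density (ρ = m/V): kg/m³  ✗

Only gravitational potential energy has units kg·m²/s².

Answer: gravitational potential energy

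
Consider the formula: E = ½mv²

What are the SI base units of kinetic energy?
Units of each symbol in E = ½mv²:
  m (mass): kg
  v (speed): m/s  → to the power 2, contributes m²/s²
  The factor ½ is dimensionless.

Multiplying the contributions: [kg] · [m²/s²]
Adding exponents of each base unit: kg: 1, m: 2, s: -2
SI base units of kinetic energy: kg·m²/s²

Answer: kg·m²/s²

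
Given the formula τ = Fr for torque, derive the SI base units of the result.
Units of each symbol in τ = Fr:
  F (force): kg·m/s²
  r (lever arm): m

Multiplying the contributions: [kg·m/s²] · [m]
Adding exponents of each base unit: kg: 1, m: 2, s: -2
SI base units of torque: kg·m²/s²

Answer: kg·m²/s²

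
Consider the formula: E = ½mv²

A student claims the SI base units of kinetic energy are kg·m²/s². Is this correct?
Units of each symbol in E = ½mv²:
  m (mass): kg
  v (speed): m/s  → to the power 2, contributes m²/s²
  The factor ½ is dimensionless.

Multiplying the contributions: [kg] · [m²/s²]
Adding exponents of each base unit: kg: 1, m: 2, s: -2
SI base units of kinetic energy: kg·m²/s²

The claimed units kg·m²/s² match the derived units, so the claim is correct.

Answer: Yes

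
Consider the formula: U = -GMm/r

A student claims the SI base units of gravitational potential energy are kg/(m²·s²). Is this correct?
Units of each symbol in U = -GMm/r:
  G (gravitational constant): m³/(kg·s²)
  M (mass): kg
  m (mass): kg
  r (distance): m  → in the denominator, contributes 1/m
  The minus sign does not affect the units.

Multiplying the contributions: [m³/(kg·s²)] · [kg] · [kg] · [1/m]
Adding exponents of each base unit: kg: 1, m: 2, s: -2
SI base units of gravitational potential energy: kg·m²/s²

The claimed units kg/(m²·s²) (exponents kg: 1, m: -2, s: -2) do not match the derived units kg·m²/s² (exponents kg: 1, m: 2, s: -2), so the claim is incorrect.

Answer: No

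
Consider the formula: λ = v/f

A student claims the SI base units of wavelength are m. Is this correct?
Units of each symbol in λ = v/f:
  v (wave speed): m/s
  f (frequency): 1/s  → in the denominator, contributes s

Multiplying the contributions: [m/s] · [s]
Adding exponents of each base unit: m: 1
SI base units of wavelength: m

The claimed units m match the derived units, so the claim is correct.

Answer: Yes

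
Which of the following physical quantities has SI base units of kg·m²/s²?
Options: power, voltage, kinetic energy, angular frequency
Checking the SI base units of each option:
  power (P = W/t): kg·m²/s³  ✗
  voltage (V = IR): kg·m²/(s³·A)  ✗
  kinetic energy (E = ½mv²): kg·m²/s²  ✓ matches
  angular frequency (ω = 2πf): 1/s  ✗

Only kinetic energy has units kg·m²/s².

Answer: kinetic energy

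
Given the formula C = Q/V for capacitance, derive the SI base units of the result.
Units of each symbol in C = Q/V:
  Q (charge, in coulombs): s·A
  V (voltage, in volts): kg·m²/(s³·A)  → in the denominator, contributes s³·A/(kg·m²)

Multiplying the contributions: [s·A] · [s³·A/(kg·m²)]
Adding exponents of each base unit: kg: -1, m: -2, s: 4, A: 2
SI base units of capacitance: s⁴·A²/(kg·m²)

Answer: s⁴·A²/(kg·m²)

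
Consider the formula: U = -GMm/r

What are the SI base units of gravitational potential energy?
Units of each symbol in U = -GMm/r:
  G (gravitational constant): m³/(kg·s²)
  M (mass): kg
  m (mass): kg
  r (distance): m  → in the denominator, contributes 1/m
  The minus sign does not affect the units.

Multiplying the contributions: [m³/(kg·s²)] · [kg] · [kg] · [1/m]
Adding exponents of each base unit: kg: 1, m: 2, s: -2
SI base units of gravitational potential energy: kg·m²/s²

Answer: kg·m²/s²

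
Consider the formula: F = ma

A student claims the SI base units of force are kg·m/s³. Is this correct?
Units of each symbol in F = ma:
  m (mass): kg
  a (acceleration): m/s²

Multiplying the contributions: [kg] · [m/s²]
Adding exponents of each base unit: kg: 1, m: 1, s: -2
SI base units of force: kg·m/s²

The claimed units kg·m/s³ (exponents kg: 1, m: 1, s: -3) do not match the derived units kg·m/s² (exponents kg: 1, m: 1, s: -2), so the claim is incorrect.

Answer: No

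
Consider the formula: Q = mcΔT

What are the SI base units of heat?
Units of each symbol in Q = mcΔT:
  m (mass): kg
  c (specific heat capacity, in J/(kg·K)): m²/(s²·K)
  ΔT (temperature change): K

Multiplying the contributions: [kg] · [m²/(s²·K)] · [K]
Adding exponents of each base unit: kg: 1, m: 2, s: -2
SI base units of heat: kg·m²/s²

Answer: kg·m²/s²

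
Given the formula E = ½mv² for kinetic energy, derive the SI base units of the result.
Units of each symbol in E = ½mv²:
  m (mass): kg
  v (speed): m/s  → to the power 2, contributes m²/s²
  The factor ½ is dimensionless.

Multiplying the contributions: [kg] · [m²/s²]
Adding exponents of each base unit: kg: 1, m: 2, s: -2
SI base units of kinetic energy: kg·m²/s²

Answer: kg·m²/s²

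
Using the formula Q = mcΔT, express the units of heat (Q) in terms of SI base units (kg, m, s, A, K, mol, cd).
Units of each symbol in Q = mcΔT:
  m (mass): kg
  c (specific heat capacity, in J/(kg·K)): m²/(s²·K)
  ΔT (temperature change): K

Multiplying the contributions: [kg] · [m²/(s²·K)] · [K]
Adding exponents of each base unit: kg: 1, m: 2, s: -2
SI base units of heat: kg·m²/s²

Answer: kg·m²/s²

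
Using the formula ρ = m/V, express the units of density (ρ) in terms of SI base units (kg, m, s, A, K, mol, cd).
Units of each symbol in ρ = m/V:
  m (mass): kg
  V (volume): m³  → in the denominator, contributes 1/m³

Multiplying the contributions: [kg] · [1/m³]
Adding exponents of each base unit: kg: 1, m: -3
SI base units of density: kg/m³

Answer: kg/m³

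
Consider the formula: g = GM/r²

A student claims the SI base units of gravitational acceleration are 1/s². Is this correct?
Units of each symbol in g = GM/r²:
  G (gravitational constant): m³/(kg·s²)
  M (mass): kg
  r (distance): m  → to the power 2 in the denominator, contributes 1/m²

Multiplying the contributions: [m³/(kg·s²)] · [kg] · [1/m²]
Adding exponents of each base unit: m: 1, s: -2
SI base units of gravitational acceleration: m/s²

The claimed units 1/s² (exponents s: -2) do not match the derived units m/s² (exponents m: 1, s: -2), so the claim is incorrect.

Answer: No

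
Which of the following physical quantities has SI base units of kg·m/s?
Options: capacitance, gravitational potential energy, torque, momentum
Checking the SI base units of each option:
  capacitance (C = Q/V): s⁴·A²/(kg·m²)  ✗
  gravitational potential energy (U = -GMm/r): kg·m²/s²  ✗
  torque (τ = Fr): kg·m²/s²  ✗
  momentum (p = mv): kg·m/s  ✓ matches

Only momentum has units kg·m/s.

Answer: momentum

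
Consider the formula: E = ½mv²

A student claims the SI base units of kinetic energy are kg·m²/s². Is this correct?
Units of each symbol in E = ½mv²:
  m (mass): kg
  v (speed): m/s  → to the power 2, contributes m²/s²
  The factor ½ is dimensionless.

Multiplying the contributions: [kg] · [m²/s²]
Adding exponents of each base unit: kg: 1, m: 2, s: -2
SI base units of kinetic energy: kg·m²/s²

The claimed units kg·m²/s² match the derived units, so the claim is correct.

Answer: Yes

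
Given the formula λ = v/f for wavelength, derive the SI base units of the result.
Units of each symbol in λ = v/f:
  v (wave speed): m/s
  f (frequency): 1/s  → in the denominator, contributes s

Multiplying the contributions: [m/s] · [s]
Adding exponents of each base unit: m: 1
SI base units of wavelength: m

Answer: m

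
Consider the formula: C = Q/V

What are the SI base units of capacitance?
Units of each symbol in C = Q/V:
  Q (charge, in coulombs): s·A
  V (voltage, in volts): kg·m²/(s³·A)  → in the denominator, contributes s³·A/(kg·m²)

Multiplying the contributions: [s·A] · [s³·A/(kg·m²)]
Adding exponents of each base unit: kg: -1, m: -2, s: 4, A: 2
SI base units of capacitance: s⁴·A²/(kg·m²)

Answer: s⁴·A²/(kg·m²)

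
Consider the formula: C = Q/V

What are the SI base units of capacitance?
Units of each symbol in C = Q/V:
  Q (charge, in coulombs): s·A
  V (voltage, in volts): kg·m²/(s³·A)  → in the denominator, contributes s³·A/(kg·m²)

Multiplying the contributions: [s·A] · [s³·A/(kg·m²)]
Adding exponents of each base unit: kg: -1, m: -2, s: 4, A: 2
SI base units of capacitance: s⁴·A²/(kg·m²)

Answer: s⁴·A²/(kg·m²)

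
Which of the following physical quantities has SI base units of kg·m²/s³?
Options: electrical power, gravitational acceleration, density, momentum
Checking the SI base units of each option:
  electrical power (P = IV): kg·m²/s³  ✓ matches
  gravitational acceleration (g = GM/r²): m/s²  ✗
  density (ρ = m/V): kg/m³  ✗
  momentum (p = mv): kg·m/s  ✗

Only electrical power has units kg·m²/s³.

Answer: electrical power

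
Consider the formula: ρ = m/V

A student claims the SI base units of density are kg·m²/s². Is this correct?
Units of each symbol in ρ = m/V:
  m (mass): kg
  V (volume): m³  → in the denominator, contributes 1/m³

Multiplying the contributions: [kg] · [1/m³]
Adding exponents of each base unit: kg: 1, m: -3
SI base units of density: kg/m³

The claimed units kg·m²/s² (exponents kg: 1, m: 2, s: -2) do not match the derived units kg/m³ (exponents kg: 1, m: -3), so the claim is incorrect.

Answer: No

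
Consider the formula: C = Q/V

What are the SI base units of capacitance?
Units of each symbol in C = Q/V:
  Q (charge, in coulombs): s·A
  V (voltage, in volts): kg·m²/(s³·A)  → in the denominator, contributes s³·A/(kg·m²)

Multiplying the contributions: [s·A] · [s³·A/(kg·m²)]
Adding exponents of each base unit: kg: -1, m: -2, s: 4, A: 2
SI base units of capacitance: s⁴·A²/(kg·m²)

Answer: s⁴·A²/(kg·m²)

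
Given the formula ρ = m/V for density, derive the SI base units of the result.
Units of each symbol in ρ = m/V:
  m (mass): kg
  V (volume): m³  → in the denominator, contributes 1/m³

Multiplying the contributions: [kg] · [1/m³]
Adding exponents of each base unit: kg: 1, m: -3
SI base units of density: kg/m³

Answer: kg/m³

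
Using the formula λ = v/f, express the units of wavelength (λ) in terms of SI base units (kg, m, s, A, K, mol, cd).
Units of each symbol in λ = v/f:
  v (wave speed): m/s
  f (frequency): 1/s  → in the denominator, contributes s

Multiplying the contributions: [m/s] · [s]
Adding exponents of each base unit: m: 1
SI base units of wavelength: m

Answer: m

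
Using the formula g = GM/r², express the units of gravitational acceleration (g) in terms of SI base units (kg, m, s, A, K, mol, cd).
Units of each symbol in g = GM/r²:
  G (gravitational constant): m³/(kg·s²)
  M (mass): kg
  r (distance): m  → to the power 2 in the denominator, contributes 1/m²

Multiplying the contributions: [m³/(kg·s²)] · [kg] · [1/m²]
Adding exponents of each base unit: m: 1, s: -2
SI base units of gravitational acceleration: m/s²

Answer: m/s²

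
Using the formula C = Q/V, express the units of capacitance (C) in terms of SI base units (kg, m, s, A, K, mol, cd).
Units of each symbol in C = Q/V:
  Q (charge, in coulombs): s·A
  V (voltage, in volts): kg·m²/(s³·A)  → in the denominator, contributes s³·A/(kg·m²)

Multiplying the contributions: [s·A] · [s³·A/(kg·m²)]
Adding exponents of each base unit: kg: -1, m: -2, s: 4, A: 2
SI base units of capacitance: s⁴·A²/(kg·m²)

Answer: s⁴·A²/(kg·m²)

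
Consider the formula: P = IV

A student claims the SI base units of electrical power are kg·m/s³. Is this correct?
Units of each symbol in P = IV:
  I (current): A
  V (voltage, in volts): kg·m²/(s³·A)

Multiplying the contributions: [A] · [kg·m²/(s³·A)]
Adding exponents of each base unit: kg: 1, m: 2, s: -3
SI base units of electrical power: kg·m²/s³

The claimed units kg·m/s³ (exponents kg: 1, m: 1, s: -3) do not match the derived units kg·m²/s³ (exponents kg: 1, m: 2, s: -3), so the claim is incorrect.

Answer: No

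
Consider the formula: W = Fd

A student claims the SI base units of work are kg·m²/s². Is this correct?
Units of each symbol in W = Fd:
  F (force): kg·m/s²
  d (displacement): m

Multiplying the contributions: [kg·m/s²] · [m]
Adding exponents of each base unit: kg: 1, m: 2, s: -2
SI base units of work: kg·m²/s²

The claimed units kg·m²/s² match the derived units, so the claim is correct.

Answer: Yes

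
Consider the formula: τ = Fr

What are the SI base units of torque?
Units of each symbol in τ = Fr:
  F (force): kg·m/s²
  r (lever arm): m

Multiplying the contributions: [kg·m/s²] · [m]
Adding exponents of each base unit: kg: 1, m: 2, s: -2
SI base units of torque: kg·m²/s²

Answer: kg·m²/s²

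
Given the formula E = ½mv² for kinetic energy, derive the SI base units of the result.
Units of each symbol in E = ½mv²:
  m (mass): kg
  v (speed): m/s  → to the power 2, contributes m²/s²
  The factor ½ is dimensionless.

Multiplying the contributions: [kg] · [m²/s²]
Adding exponents of each base unit: kg: 1, m: 2, s: -2
SI base units of kinetic energy: kg·m²/s²

Answer: kg·m²/s²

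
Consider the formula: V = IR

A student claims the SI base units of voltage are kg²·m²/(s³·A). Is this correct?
Units of each symbol in V = IR:
  I (current): A
  R (resistance, in ohms): kg·m²/(s³·A²)

Multiplying the contributions: [A] · [kg·m²/(s³·A²)]
Adding exponents of each base unit: kg: 1, m: 2, s: -3, A: -1
SI base units of voltage: kg·m²/(s³·A)

The claimed units kg²·m²/(s³·A) (exponents kg: 2, m: 2, s: -3, A: -1) do not match the derived units kg·m²/(s³·A) (exponents kg: 1, m: 2, s: -3, A: -1), so the claim is incorrect.

Answer: No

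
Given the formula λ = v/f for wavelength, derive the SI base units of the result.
Units of each symbol in λ = v/f:
  v (wave speed): m/s
  f (frequency): 1/s  → in the denominator, contributes s

Multiplying the contributions: [m/s] · [s]
Adding exponents of each base unit: m: 1
SI base units of wavelength: m

Answer: m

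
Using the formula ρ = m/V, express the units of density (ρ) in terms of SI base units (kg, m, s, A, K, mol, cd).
Units of each symbol in ρ = m/V:
  m (mass): kg
  V (volume): m³  → in the denominator, contributes 1/m³

Multiplying the contributions: [kg] · [1/m³]
Adding exponents of each base unit: kg: 1, m: -3
SI base units of density: kg/m³

Answer: kg/m³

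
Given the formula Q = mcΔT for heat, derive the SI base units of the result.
Units of each symbol in Q = mcΔT:
  m (mass): kg
  c (specific heat capacity, in J/(kg·K)): m²/(s²·K)
  ΔT (temperature change): K

Multiplying the contributions: [kg] · [m²/(s²·K)] · [K]
Adding exponents of each base unit: kg: 1, m: 2, s: -2
SI base units of heat: kg·m²/s²

Answer: kg·m²/s²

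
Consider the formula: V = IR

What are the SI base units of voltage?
Units of each symbol in V = IR:
  I (current): A
  R (resistance, in ohms): kg·m²/(s³·A²)

Multiplying the contributions: [A] · [kg·m²/(s³·A²)]
Adding exponents of each base unit: kg: 1, m: 2, s: -3, A: -1
SI base units of voltage: kg·m²/(s³·A)

Answer: kg·m²/(s³·A)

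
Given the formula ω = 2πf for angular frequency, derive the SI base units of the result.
Units of each symbol in ω = 2πf:
  f (frequency): 1/s
  The factor 2π is dimensionless.

Multiplying the contributions: [1/s]
Adding exponents of each base unit: s: -1
SI base units of angular frequency: 1/s

Answer: 1/s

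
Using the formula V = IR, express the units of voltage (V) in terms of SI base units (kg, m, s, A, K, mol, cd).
Units of each symbol in V = IR:
  I (current): A
  R (resistance, in ohms): kg·m²/(s³·A²)

Multiplying the contributions: [A] · [kg·m²/(s³·A²)]
Adding exponents of each base unit: kg: 1, m: 2, s: -3, A: -1
SI base units of voltage: kg·m²/(s³·A)

Answer: kg·m²/(s³·A)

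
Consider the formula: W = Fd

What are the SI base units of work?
Units of each symbol in W = Fd:
  F (force): kg·m/s²
  d (displacement): m

Multiplying the contributions: [kg·m/s²] · [m]
Adding exponents of each base unit: kg: 1, m: 2, s: -2
SI base units of work: kg·m²/s²

Answer: kg·m²/s²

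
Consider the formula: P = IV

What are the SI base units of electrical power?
Units of each symbol in P = IV:
  I (current): A
  V (voltage, in volts): kg·m²/(s³·A)

Multiplying the contributions: [A] · [kg·m²/(s³·A)]
Adding exponents of each base unit: kg: 1, m: 2, s: -3
SI base units of electrical power: kg·m²/s³

Answer: kg·m²/s³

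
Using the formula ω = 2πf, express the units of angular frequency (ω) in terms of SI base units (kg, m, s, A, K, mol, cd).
Units of each symbol in ω = 2πf:
  f (frequency): 1/s
  The factor 2π is dimensionless.

Multiplying the contributions: [1/s]
Adding exponents of each base unit: s: -1
SI base units of angular frequency: 1/s

Answer: 1/s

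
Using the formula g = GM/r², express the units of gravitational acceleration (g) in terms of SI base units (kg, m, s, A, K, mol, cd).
Units of each symbol in g = GM/r²:
  G (gravitational constant): m³/(kg·s²)
  M (mass): kg
  r (distance): m  → to the power 2 in the denominator, contributes 1/m²

Multiplying the contributions: [m³/(kg·s²)] · [kg] · [1/m²]
Adding exponents of each base unit: m: 1, s: -2
SI base units of gravitational acceleration: m/s²

Answer: m/s²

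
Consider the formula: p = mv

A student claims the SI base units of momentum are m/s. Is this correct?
Units of each symbol in p = mv:
  m (mass): kg
  v (velocity): m/s

Multiplying the contributions: [kg] · [m/s]
Adding exponents of each base unit: kg: 1, m: 1, s: -1
SI base units of momentum: kg·m/s

The claimed units m/s (exponents m: 1, s: -1) do not match the derived units kg·m/s (exponents kg: 1, m: 1, s: -1), so the claim is incorrect.

Answer: No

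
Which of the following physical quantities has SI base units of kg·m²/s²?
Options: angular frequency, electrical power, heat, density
Checking the SI base units of each option:
  angular frequency (ω = 2πf): 1/s  ✗
  electrical power (P = IV): kg·m²/s³  ✗
  heat (Q = mcΔT): kg·m²/s²  ✓ matches
  density (ρ = m/V): kg/m³  ✗

Only heat has units kg·m²/s².

Answer: heat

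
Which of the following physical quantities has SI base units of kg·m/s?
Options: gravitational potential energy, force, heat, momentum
Checking the SI base units of each option:
  gravitational potential energy (U = -GMm/r): kg·m²/s²  ✗
  force (F = ma): kg·m/s²  ✗
  heat (Q = mcΔT): kg·m²/s²  ✗
  momentum (p = mv): kg·m/s  ✓ matches

Only momentum has units kg·m/s.

Answer: momentum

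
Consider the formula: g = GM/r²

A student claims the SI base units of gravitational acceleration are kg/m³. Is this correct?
Units of each symbol in g = GM/r²:
  G (gravitational constant): m³/(kg·s²)
  M (mass): kg
  r (distance): m  → to the power 2 in the denominator, contributes 1/m²

Multiplying the contributions: [m³/(kg·s²)] · [kg] · [1/m²]
Adding exponents of each base unit: m: 1, s: -2
SI base units of gravitational acceleration: m/s²

The claimed units kg/m³ (exponents kg: 1, m: -3) do not match the derived units m/s² (exponents m: 1, s: -2), so the claim is incorrect.

Answer: No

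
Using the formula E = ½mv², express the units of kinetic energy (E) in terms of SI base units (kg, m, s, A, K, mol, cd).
Units of each symbol in E = ½mv²:
  m (mass): kg
  v (speed): m/s  → to the power 2, contributes m²/s²
  The factor ½ is dimensionless.

Multiplying the contributions: [kg] · [m²/s²]
Adding exponents of each base unit: kg: 1, m: 2, s: -2
SI base units of kinetic energy: kg·m²/s²

Answer: kg·m²/s²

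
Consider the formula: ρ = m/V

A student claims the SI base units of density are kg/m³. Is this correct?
Units of each symbol in ρ = m/V:
  m (mass): kg
  V (volume): m³  → in the denominator, contributes 1/m³

Multiplying the contributions: [kg] · [1/m³]
Adding exponents of each base unit: kg: 1, m: -3
SI base units of density: kg/m³

The claimed units kg/m³ match the derived units, so the claim is correct.

Answer: Yes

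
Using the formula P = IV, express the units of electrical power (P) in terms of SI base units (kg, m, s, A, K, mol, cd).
Units of each symbol in P = IV:
  I (current): A
  V (voltage, in volts): kg·m²/(s³·A)

Multiplying the contributions: [A] · [kg·m²/(s³·A)]
Adding exponents of each base unit: kg: 1, m: 2, s: -3
SI base units of electrical power: kg·m²/s³

Answer: kg·m²/s³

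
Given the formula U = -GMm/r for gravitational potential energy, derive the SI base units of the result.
Units of each symbol in U = -GMm/r:
  G (gravitational constant): m³/(kg·s²)
  M (mass): kg
  m (mass): kg
  r (distance): m  → in the denominator, contributes 1/m
  The minus sign does not affect the units.

Multiplying the contributions: [m³/(kg·s²)] · [kg] · [kg] · [1/m]
Adding exponents of each base unit: kg: 1, m: 2, s: -2
SI base units of gravitational potential energy: kg·m²/s²

Answer: kg·m²/s²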